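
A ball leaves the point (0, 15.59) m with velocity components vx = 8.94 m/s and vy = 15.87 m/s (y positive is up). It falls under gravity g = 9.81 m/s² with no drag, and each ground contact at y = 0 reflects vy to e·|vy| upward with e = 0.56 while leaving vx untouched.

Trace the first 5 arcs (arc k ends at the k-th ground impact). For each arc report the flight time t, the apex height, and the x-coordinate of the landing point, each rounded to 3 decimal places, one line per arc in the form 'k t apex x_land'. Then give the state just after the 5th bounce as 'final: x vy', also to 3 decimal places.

Arc 1: start y=15.590, vy=15.870 → t=4.025, apex=28.427, x_land=35.985, impact vy=-23.616
  bounce: vy ← 0.56·23.616 = 13.225
Arc 2: start y=0.000, vy=13.225 → t=2.696, apex=8.915, x_land=60.089, impact vy=-13.225
  bounce: vy ← 0.56·13.225 = 7.406
Arc 3: start y=0.000, vy=7.406 → t=1.510, apex=2.796, x_land=73.588, impact vy=-7.406
  bounce: vy ← 0.56·7.406 = 4.147
Arc 4: start y=0.000, vy=4.147 → t=0.846, apex=0.877, x_land=81.147, impact vy=-4.147
  bounce: vy ← 0.56·4.147 = 2.323
Arc 5: start y=0.000, vy=2.323 → t=0.474, apex=0.275, x_land=85.380, impact vy=-2.323
  bounce: vy ← 0.56·2.323 = 1.301

1 4.025 28.427 35.985
2 2.696 8.915 60.089
3 1.510 2.796 73.588
4 0.846 0.877 81.147
5 0.474 0.275 85.380
final: 85.380 1.301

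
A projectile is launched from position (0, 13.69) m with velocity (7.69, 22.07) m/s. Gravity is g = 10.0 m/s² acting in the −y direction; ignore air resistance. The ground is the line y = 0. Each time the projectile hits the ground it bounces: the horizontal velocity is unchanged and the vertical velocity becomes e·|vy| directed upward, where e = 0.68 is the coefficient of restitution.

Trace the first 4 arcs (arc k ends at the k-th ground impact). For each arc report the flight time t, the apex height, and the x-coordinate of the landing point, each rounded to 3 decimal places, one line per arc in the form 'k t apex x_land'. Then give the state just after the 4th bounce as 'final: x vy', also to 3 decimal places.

Arc 1: start y=13.690, vy=22.070 → t=4.965, apex=38.044, x_land=38.184, impact vy=-27.584
  bounce: vy ← 0.68·27.584 = 18.757
Arc 2: start y=0.000, vy=18.757 → t=3.751, apex=17.592, x_land=67.033, impact vy=-18.757
  bounce: vy ← 0.68·18.757 = 12.755
Arc 3: start y=0.000, vy=12.755 → t=2.551, apex=8.134, x_land=86.650, impact vy=-12.755
  bounce: vy ← 0.68·12.755 = 8.673
Arc 4: start y=0.000, vy=8.673 → t=1.735, apex=3.761, x_land=99.989, impact vy=-8.673
  bounce: vy ← 0.68·8.673 = 5.898

1 4.965 38.044 38.184
2 3.751 17.592 67.033
3 2.551 8.134 86.650
4 1.735 3.761 99.989
final: 99.989 5.898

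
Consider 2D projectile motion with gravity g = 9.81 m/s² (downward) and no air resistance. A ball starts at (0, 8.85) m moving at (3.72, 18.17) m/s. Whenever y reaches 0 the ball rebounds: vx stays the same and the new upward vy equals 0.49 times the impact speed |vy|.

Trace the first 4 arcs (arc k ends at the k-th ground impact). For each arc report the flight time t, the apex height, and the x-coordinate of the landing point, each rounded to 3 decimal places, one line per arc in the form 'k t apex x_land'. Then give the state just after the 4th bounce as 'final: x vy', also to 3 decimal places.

Arc 1: start y=8.850, vy=18.170 → t=4.140, apex=25.677, x_land=15.401, impact vy=-22.445
  bounce: vy ← 0.49·22.445 = 10.998
Arc 2: start y=0.000, vy=10.998 → t=2.242, apex=6.165, x_land=23.743, impact vy=-10.998
  bounce: vy ← 0.49·10.998 = 5.389
Arc 3: start y=0.000, vy=5.389 → t=1.099, apex=1.480, x_land=27.830, impact vy=-5.389
  bounce: vy ← 0.49·5.389 = 2.641
Arc 4: start y=0.000, vy=2.641 → t=0.538, apex=0.355, x_land=29.832, impact vy=-2.641
  bounce: vy ← 0.49·2.641 = 1.294

1 4.140 25.677 15.401
2 2.242 6.165 23.743
3 1.099 1.480 27.830
4 0.538 0.355 29.832
final: 29.832 1.294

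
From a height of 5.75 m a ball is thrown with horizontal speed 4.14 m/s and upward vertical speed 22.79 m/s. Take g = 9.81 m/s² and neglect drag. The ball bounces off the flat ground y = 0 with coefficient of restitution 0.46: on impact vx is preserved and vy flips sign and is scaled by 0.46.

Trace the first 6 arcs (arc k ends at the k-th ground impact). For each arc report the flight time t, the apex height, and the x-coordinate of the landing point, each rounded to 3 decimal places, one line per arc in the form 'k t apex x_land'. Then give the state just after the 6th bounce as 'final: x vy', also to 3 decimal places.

1 4.886 32.222 20.229
2 2.358 6.818 29.991
3 1.085 1.443 34.482
4 0.499 0.305 36.547
5 0.230 0.065 37.497
6 0.106 0.014 37.935
final: 37.935 0.238

Arc 1: start y=5.750, vy=22.790 → t=4.886, apex=32.222, x_land=20.229, impact vy=-25.144
  bounce: vy ← 0.46·25.144 = 11.566
Arc 2: start y=0.000, vy=11.566 → t=2.358, apex=6.818, x_land=29.991, impact vy=-11.566
  bounce: vy ← 0.46·11.566 = 5.320
Arc 3: start y=0.000, vy=5.320 → t=1.085, apex=1.443, x_land=34.482, impact vy=-5.320
  bounce: vy ← 0.46·5.320 = 2.447
Arc 4: start y=0.000, vy=2.447 → t=0.499, apex=0.305, x_land=36.547, impact vy=-2.447
  bounce: vy ← 0.46·2.447 = 1.126
Arc 5: start y=0.000, vy=1.126 → t=0.230, apex=0.065, x_land=37.497, impact vy=-1.126
  bounce: vy ← 0.46·1.126 = 0.518
Arc 6: start y=0.000, vy=0.518 → t=0.106, apex=0.014, x_land=37.935, impact vy=-0.518
  bounce: vy ← 0.46·0.518 = 0.238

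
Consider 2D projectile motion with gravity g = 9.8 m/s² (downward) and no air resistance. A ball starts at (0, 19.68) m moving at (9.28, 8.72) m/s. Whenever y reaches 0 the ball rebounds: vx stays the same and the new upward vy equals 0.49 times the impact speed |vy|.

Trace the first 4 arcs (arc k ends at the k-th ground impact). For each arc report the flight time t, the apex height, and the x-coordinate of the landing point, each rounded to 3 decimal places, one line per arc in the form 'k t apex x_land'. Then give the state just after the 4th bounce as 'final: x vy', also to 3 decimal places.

1 3.083 23.560 28.606
2 2.149 5.657 48.547
3 1.053 1.358 58.319
4 0.516 0.326 63.107
final: 63.107 1.239

Arc 1: start y=19.680, vy=8.720 → t=3.083, apex=23.560, x_land=28.606, impact vy=-21.489
  bounce: vy ← 0.49·21.489 = 10.529
Arc 2: start y=0.000, vy=10.529 → t=2.149, apex=5.657, x_land=48.547, impact vy=-10.529
  bounce: vy ← 0.49·10.529 = 5.159
Arc 3: start y=0.000, vy=5.159 → t=1.053, apex=1.358, x_land=58.319, impact vy=-5.159
  bounce: vy ← 0.49·5.159 = 2.528
Arc 4: start y=0.000, vy=2.528 → t=0.516, apex=0.326, x_land=63.107, impact vy=-2.528
  bounce: vy ← 0.49·2.528 = 1.239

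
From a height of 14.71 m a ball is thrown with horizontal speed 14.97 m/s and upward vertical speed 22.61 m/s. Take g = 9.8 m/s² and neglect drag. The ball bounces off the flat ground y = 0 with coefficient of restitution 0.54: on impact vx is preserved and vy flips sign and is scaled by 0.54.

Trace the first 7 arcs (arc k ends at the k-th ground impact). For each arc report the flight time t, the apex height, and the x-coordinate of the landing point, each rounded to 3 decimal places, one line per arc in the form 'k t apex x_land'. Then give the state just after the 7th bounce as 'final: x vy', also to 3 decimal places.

Arc 1: start y=14.710, vy=22.610 → t=5.192, apex=40.792, x_land=77.731, impact vy=-28.276
  bounce: vy ← 0.54·28.276 = 15.269
Arc 2: start y=0.000, vy=15.269 → t=3.116, apex=11.895, x_land=124.379, impact vy=-15.269
  bounce: vy ← 0.54·15.269 = 8.245
Arc 3: start y=0.000, vy=8.245 → t=1.683, apex=3.469, x_land=149.569, impact vy=-8.245
  bounce: vy ← 0.54·8.245 = 4.452
Arc 4: start y=0.000, vy=4.452 → t=0.909, apex=1.011, x_land=163.172, impact vy=-4.452
  bounce: vy ← 0.54·4.452 = 2.404
Arc 5: start y=0.000, vy=2.404 → t=0.491, apex=0.295, x_land=170.517, impact vy=-2.404
  bounce: vy ← 0.54·2.404 = 1.298
Arc 6: start y=0.000, vy=1.298 → t=0.265, apex=0.086, x_land=174.484, impact vy=-1.298
  bounce: vy ← 0.54·1.298 = 0.701
Arc 7: start y=0.000, vy=0.701 → t=0.143, apex=0.025, x_land=176.626, impact vy=-0.701
  bounce: vy ← 0.54·0.701 = 0.379

1 5.192 40.792 77.731
2 3.116 11.895 124.379
3 1.683 3.469 149.569
4 0.909 1.011 163.172
5 0.491 0.295 170.517
6 0.265 0.086 174.484
7 0.143 0.025 176.626
final: 176.626 0.379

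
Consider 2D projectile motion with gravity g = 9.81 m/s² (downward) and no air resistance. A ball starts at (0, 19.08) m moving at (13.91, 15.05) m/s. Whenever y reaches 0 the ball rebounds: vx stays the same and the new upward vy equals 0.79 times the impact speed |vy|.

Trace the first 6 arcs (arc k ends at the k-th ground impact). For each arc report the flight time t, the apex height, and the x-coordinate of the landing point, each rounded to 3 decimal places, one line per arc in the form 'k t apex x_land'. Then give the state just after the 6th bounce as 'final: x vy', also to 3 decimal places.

Arc 1: start y=19.080, vy=15.050 → t=4.033, apex=30.624, x_land=56.097, impact vy=-24.512
  bounce: vy ← 0.79·24.512 = 19.365
Arc 2: start y=0.000, vy=19.365 → t=3.948, apex=19.113, x_land=111.013, impact vy=-19.365
  bounce: vy ← 0.79·19.365 = 15.298
Arc 3: start y=0.000, vy=15.298 → t=3.119, apex=11.928, x_land=154.397, impact vy=-15.298
  bounce: vy ← 0.79·15.298 = 12.086
Arc 4: start y=0.000, vy=12.086 → t=2.464, apex=7.444, x_land=188.670, impact vy=-12.086
  bounce: vy ← 0.79·12.086 = 9.548
Arc 5: start y=0.000, vy=9.548 → t=1.946, apex=4.646, x_land=215.745, impact vy=-9.548
  bounce: vy ← 0.79·9.548 = 7.543
Arc 6: start y=0.000, vy=7.543 → t=1.538, apex=2.900, x_land=237.135, impact vy=-7.543
  bounce: vy ← 0.79·7.543 = 5.959

1 4.033 30.624 56.097
2 3.948 19.113 111.013
3 3.119 11.928 154.397
4 2.464 7.444 188.670
5 1.946 4.646 215.745
6 1.538 2.900 237.135
final: 237.135 5.959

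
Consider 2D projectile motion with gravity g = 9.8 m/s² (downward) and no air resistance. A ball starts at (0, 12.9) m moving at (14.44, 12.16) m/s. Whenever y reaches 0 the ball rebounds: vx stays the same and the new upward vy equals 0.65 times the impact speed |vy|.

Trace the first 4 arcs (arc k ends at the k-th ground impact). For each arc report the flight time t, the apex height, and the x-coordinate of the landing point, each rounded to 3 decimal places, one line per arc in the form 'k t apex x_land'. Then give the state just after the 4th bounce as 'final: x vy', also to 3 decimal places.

Arc 1: start y=12.900, vy=12.160 → t=3.283, apex=20.444, x_land=47.413, impact vy=-20.018
  bounce: vy ← 0.65·20.018 = 13.011
Arc 2: start y=0.000, vy=13.011 → t=2.655, apex=8.638, x_land=85.757, impact vy=-13.011
  bounce: vy ← 0.65·13.011 = 8.457
Arc 3: start y=0.000, vy=8.457 → t=1.726, apex=3.649, x_land=110.680, impact vy=-8.457
  bounce: vy ← 0.65·8.457 = 5.497
Arc 4: start y=0.000, vy=5.497 → t=1.122, apex=1.542, x_land=126.881, impact vy=-5.497
  bounce: vy ← 0.65·5.497 = 3.573

1 3.283 20.444 47.413
2 2.655 8.638 85.757
3 1.726 3.649 110.680
4 1.122 1.542 126.881
final: 126.881 3.573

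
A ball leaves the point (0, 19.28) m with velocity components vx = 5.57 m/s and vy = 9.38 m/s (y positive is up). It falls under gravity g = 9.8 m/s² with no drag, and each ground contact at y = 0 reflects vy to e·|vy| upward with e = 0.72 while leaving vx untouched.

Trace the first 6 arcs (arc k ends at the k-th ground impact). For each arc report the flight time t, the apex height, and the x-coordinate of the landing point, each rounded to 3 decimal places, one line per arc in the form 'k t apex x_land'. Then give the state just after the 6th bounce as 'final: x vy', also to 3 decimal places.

1 3.160 23.769 17.599
2 3.172 12.322 35.264
3 2.284 6.388 47.984
4 1.644 3.311 57.141
5 1.184 1.717 63.735
6 0.852 0.890 68.482
final: 68.482 3.007

Arc 1: start y=19.280, vy=9.380 → t=3.160, apex=23.769, x_land=17.599, impact vy=-21.584
  bounce: vy ← 0.72·21.584 = 15.541
Arc 2: start y=0.000, vy=15.541 → t=3.172, apex=12.322, x_land=35.264, impact vy=-15.541
  bounce: vy ← 0.72·15.541 = 11.189
Arc 3: start y=0.000, vy=11.189 → t=2.284, apex=6.388, x_land=47.984, impact vy=-11.189
  bounce: vy ← 0.72·11.189 = 8.056
Arc 4: start y=0.000, vy=8.056 → t=1.644, apex=3.311, x_land=57.141, impact vy=-8.056
  bounce: vy ← 0.72·8.056 = 5.800
Arc 5: start y=0.000, vy=5.800 → t=1.184, apex=1.717, x_land=63.735, impact vy=-5.800
  bounce: vy ← 0.72·5.800 = 4.176
Arc 6: start y=0.000, vy=4.176 → t=0.852, apex=0.890, x_land=68.482, impact vy=-4.176
  bounce: vy ← 0.72·4.176 = 3.007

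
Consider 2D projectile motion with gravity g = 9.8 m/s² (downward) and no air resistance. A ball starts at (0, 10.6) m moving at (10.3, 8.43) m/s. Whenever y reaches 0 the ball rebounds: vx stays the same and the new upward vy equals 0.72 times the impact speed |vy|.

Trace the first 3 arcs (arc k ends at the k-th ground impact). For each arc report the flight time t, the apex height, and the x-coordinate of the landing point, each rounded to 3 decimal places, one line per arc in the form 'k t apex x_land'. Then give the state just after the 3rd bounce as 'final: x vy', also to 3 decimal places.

1 2.564 14.226 26.410
2 2.454 7.375 51.682
3 1.767 3.823 69.878
final: 69.878 6.233

Arc 1: start y=10.600, vy=8.430 → t=2.564, apex=14.226, x_land=26.410, impact vy=-16.698
  bounce: vy ← 0.72·16.698 = 12.023
Arc 2: start y=0.000, vy=12.023 → t=2.454, apex=7.375, x_land=51.682, impact vy=-12.023
  bounce: vy ← 0.72·12.023 = 8.656
Arc 3: start y=0.000, vy=8.656 → t=1.767, apex=3.823, x_land=69.878, impact vy=-8.656
  bounce: vy ← 0.72·8.656 = 6.233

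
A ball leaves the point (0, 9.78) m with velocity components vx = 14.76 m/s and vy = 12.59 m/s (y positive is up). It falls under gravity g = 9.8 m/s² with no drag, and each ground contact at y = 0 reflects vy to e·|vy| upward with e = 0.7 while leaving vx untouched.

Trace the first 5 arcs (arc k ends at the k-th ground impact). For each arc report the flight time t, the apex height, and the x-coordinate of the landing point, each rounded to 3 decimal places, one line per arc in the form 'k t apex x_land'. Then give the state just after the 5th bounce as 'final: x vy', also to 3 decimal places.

1 3.194 17.867 47.147
2 2.673 8.755 86.606
3 1.871 4.290 114.227
4 1.310 2.102 133.562
5 0.917 1.030 147.096
final: 147.096 3.145

Arc 1: start y=9.780, vy=12.590 → t=3.194, apex=17.867, x_land=47.147, impact vy=-18.714
  bounce: vy ← 0.7·18.714 = 13.099
Arc 2: start y=0.000, vy=13.099 → t=2.673, apex=8.755, x_land=86.606, impact vy=-13.099
  bounce: vy ← 0.7·13.099 = 9.170
Arc 3: start y=0.000, vy=9.170 → t=1.871, apex=4.290, x_land=114.227, impact vy=-9.170
  bounce: vy ← 0.7·9.170 = 6.419
Arc 4: start y=0.000, vy=6.419 → t=1.310, apex=2.102, x_land=133.562, impact vy=-6.419
  bounce: vy ← 0.7·6.419 = 4.493
Arc 5: start y=0.000, vy=4.493 → t=0.917, apex=1.030, x_land=147.096, impact vy=-4.493
  bounce: vy ← 0.7·4.493 = 3.145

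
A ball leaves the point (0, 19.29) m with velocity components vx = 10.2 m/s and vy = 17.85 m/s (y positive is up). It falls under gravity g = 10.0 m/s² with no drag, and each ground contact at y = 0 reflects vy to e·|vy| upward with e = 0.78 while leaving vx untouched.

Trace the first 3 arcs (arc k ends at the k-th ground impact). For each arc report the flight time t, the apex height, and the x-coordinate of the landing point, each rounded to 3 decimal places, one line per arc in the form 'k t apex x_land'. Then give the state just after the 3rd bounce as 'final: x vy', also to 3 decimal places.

Arc 1: start y=19.290, vy=17.850 → t=4.439, apex=35.221, x_land=45.279, impact vy=-26.541
  bounce: vy ← 0.78·26.541 = 20.702
Arc 2: start y=0.000, vy=20.702 → t=4.140, apex=21.429, x_land=87.511, impact vy=-20.702
  bounce: vy ← 0.78·20.702 = 16.148
Arc 3: start y=0.000, vy=16.148 → t=3.230, apex=13.037, x_land=120.452, impact vy=-16.148
  bounce: vy ← 0.78·16.148 = 12.595

1 4.439 35.221 45.279
2 4.140 21.429 87.511
3 3.230 13.037 120.452
final: 120.452 12.595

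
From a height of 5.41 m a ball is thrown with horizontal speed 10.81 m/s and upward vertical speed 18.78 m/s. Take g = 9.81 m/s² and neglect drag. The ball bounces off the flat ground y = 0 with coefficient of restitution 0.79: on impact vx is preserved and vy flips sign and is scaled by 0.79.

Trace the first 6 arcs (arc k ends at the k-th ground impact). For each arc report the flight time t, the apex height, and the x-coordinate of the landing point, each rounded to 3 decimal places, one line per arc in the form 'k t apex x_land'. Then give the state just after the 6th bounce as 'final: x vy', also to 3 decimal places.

1 4.098 23.386 44.298
2 3.450 14.595 81.592
3 2.725 9.109 111.055
4 2.153 5.685 134.330
5 1.701 3.548 152.718
6 1.344 2.214 167.244
final: 167.244 5.207

Arc 1: start y=5.410, vy=18.780 → t=4.098, apex=23.386, x_land=44.298, impact vy=-21.420
  bounce: vy ← 0.79·21.420 = 16.922
Arc 2: start y=0.000, vy=16.922 → t=3.450, apex=14.595, x_land=81.592, impact vy=-16.922
  bounce: vy ← 0.79·16.922 = 13.368
Arc 3: start y=0.000, vy=13.368 → t=2.725, apex=9.109, x_land=111.055, impact vy=-13.368
  bounce: vy ← 0.79·13.368 = 10.561
Arc 4: start y=0.000, vy=10.561 → t=2.153, apex=5.685, x_land=134.330, impact vy=-10.561
  bounce: vy ← 0.79·10.561 = 8.343
Arc 5: start y=0.000, vy=8.343 → t=1.701, apex=3.548, x_land=152.718, impact vy=-8.343
  bounce: vy ← 0.79·8.343 = 6.591
Arc 6: start y=0.000, vy=6.591 → t=1.344, apex=2.214, x_land=167.244, impact vy=-6.591
  bounce: vy ← 0.79·6.591 = 5.207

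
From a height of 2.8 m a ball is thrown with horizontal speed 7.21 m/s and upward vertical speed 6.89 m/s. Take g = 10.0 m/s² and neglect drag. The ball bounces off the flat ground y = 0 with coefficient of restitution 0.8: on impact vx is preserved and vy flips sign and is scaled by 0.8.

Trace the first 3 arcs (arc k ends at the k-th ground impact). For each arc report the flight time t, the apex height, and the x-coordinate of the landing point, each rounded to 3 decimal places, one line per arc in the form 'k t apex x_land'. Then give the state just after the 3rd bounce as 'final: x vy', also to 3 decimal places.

1 1.706 5.174 12.302
2 1.628 3.311 24.036
3 1.302 2.119 33.424
final: 33.424 5.208

Arc 1: start y=2.800, vy=6.890 → t=1.706, apex=5.174, x_land=12.302, impact vy=-10.172
  bounce: vy ← 0.8·10.172 = 8.138
Arc 2: start y=0.000, vy=8.138 → t=1.628, apex=3.311, x_land=24.036, impact vy=-8.138
  bounce: vy ← 0.8·8.138 = 6.510
Arc 3: start y=0.000, vy=6.510 → t=1.302, apex=2.119, x_land=33.424, impact vy=-6.510
  bounce: vy ← 0.8·6.510 = 5.208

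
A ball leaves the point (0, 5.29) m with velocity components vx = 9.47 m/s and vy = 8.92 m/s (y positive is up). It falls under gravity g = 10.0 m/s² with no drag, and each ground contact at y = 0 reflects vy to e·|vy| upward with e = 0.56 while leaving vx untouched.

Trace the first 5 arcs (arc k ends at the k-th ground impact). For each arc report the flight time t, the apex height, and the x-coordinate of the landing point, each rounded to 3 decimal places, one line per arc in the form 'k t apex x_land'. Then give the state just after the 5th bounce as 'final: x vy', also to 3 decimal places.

Arc 1: start y=5.290, vy=8.920 → t=2.253, apex=9.268, x_land=21.341, impact vy=-13.615
  bounce: vy ← 0.56·13.615 = 7.624
Arc 2: start y=0.000, vy=7.624 → t=1.525, apex=2.907, x_land=35.781, impact vy=-7.624
  bounce: vy ← 0.56·7.624 = 4.270
Arc 3: start y=0.000, vy=4.270 → t=0.854, apex=0.911, x_land=43.868, impact vy=-4.270
  bounce: vy ← 0.56·4.270 = 2.391
Arc 4: start y=0.000, vy=2.391 → t=0.478, apex=0.286, x_land=48.396, impact vy=-2.391
  bounce: vy ← 0.56·2.391 = 1.339
Arc 5: start y=0.000, vy=1.339 → t=0.268, apex=0.090, x_land=50.932, impact vy=-1.339
  bounce: vy ← 0.56·1.339 = 0.750

1 2.253 9.268 21.341
2 1.525 2.907 35.781
3 0.854 0.911 43.868
4 0.478 0.286 48.396
5 0.268 0.090 50.932
final: 50.932 0.750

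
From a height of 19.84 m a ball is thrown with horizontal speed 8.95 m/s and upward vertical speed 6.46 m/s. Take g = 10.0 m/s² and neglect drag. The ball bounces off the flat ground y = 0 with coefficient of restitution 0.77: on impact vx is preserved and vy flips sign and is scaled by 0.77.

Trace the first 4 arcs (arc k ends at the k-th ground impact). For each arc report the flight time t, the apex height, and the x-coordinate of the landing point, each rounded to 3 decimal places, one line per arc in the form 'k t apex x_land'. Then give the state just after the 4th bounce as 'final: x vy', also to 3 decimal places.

1 2.740 21.927 24.524
2 3.225 13.000 53.387
3 2.483 7.708 75.612
4 1.912 4.570 92.725
final: 92.725 7.361

Arc 1: start y=19.840, vy=6.460 → t=2.740, apex=21.927, x_land=24.524, impact vy=-20.941
  bounce: vy ← 0.77·20.941 = 16.125
Arc 2: start y=0.000, vy=16.125 → t=3.225, apex=13.000, x_land=53.387, impact vy=-16.125
  bounce: vy ← 0.77·16.125 = 12.416
Arc 3: start y=0.000, vy=12.416 → t=2.483, apex=7.708, x_land=75.612, impact vy=-12.416
  bounce: vy ← 0.77·12.416 = 9.560
Arc 4: start y=0.000, vy=9.560 → t=1.912, apex=4.570, x_land=92.725, impact vy=-9.560
  bounce: vy ← 0.77·9.560 = 7.361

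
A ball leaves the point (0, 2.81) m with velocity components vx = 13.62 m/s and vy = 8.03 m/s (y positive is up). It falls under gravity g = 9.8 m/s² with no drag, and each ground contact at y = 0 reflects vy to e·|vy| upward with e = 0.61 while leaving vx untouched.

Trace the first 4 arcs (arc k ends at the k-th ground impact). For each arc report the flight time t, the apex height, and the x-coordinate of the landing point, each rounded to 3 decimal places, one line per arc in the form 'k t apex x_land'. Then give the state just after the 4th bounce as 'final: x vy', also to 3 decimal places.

Arc 1: start y=2.810, vy=8.030 → t=1.935, apex=6.100, x_land=26.356, impact vy=-10.934
  bounce: vy ← 0.61·10.934 = 6.670
Arc 2: start y=0.000, vy=6.670 → t=1.361, apex=2.270, x_land=44.896, impact vy=-6.670
  bounce: vy ← 0.61·6.670 = 4.069
Arc 3: start y=0.000, vy=4.069 → t=0.830, apex=0.845, x_land=56.205, impact vy=-4.069
  bounce: vy ← 0.61·4.069 = 2.482
Arc 4: start y=0.000, vy=2.482 → t=0.507, apex=0.314, x_land=63.104, impact vy=-2.482
  bounce: vy ← 0.61·2.482 = 1.514

1 1.935 6.100 26.356
2 1.361 2.270 44.896
3 0.830 0.845 56.205
4 0.507 0.314 63.104
final: 63.104 1.514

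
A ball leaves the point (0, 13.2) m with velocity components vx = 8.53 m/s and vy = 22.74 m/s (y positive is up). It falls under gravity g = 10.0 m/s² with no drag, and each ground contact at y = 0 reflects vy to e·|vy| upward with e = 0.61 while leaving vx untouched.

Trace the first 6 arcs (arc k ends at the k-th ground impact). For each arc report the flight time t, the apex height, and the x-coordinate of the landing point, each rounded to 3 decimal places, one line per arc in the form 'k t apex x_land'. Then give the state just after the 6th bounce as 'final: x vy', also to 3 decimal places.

1 5.069 39.055 43.237
2 3.410 14.533 72.322
3 2.080 5.408 90.063
4 1.269 2.012 100.886
5 0.774 0.749 107.488
6 0.472 0.279 111.515
final: 111.515 1.440

Arc 1: start y=13.200, vy=22.740 → t=5.069, apex=39.055, x_land=43.237, impact vy=-27.948
  bounce: vy ← 0.61·27.948 = 17.048
Arc 2: start y=0.000, vy=17.048 → t=3.410, apex=14.533, x_land=72.322, impact vy=-17.048
  bounce: vy ← 0.61·17.048 = 10.400
Arc 3: start y=0.000, vy=10.400 → t=2.080, apex=5.408, x_land=90.063, impact vy=-10.400
  bounce: vy ← 0.61·10.400 = 6.344
Arc 4: start y=0.000, vy=6.344 → t=1.269, apex=2.012, x_land=100.886, impact vy=-6.344
  bounce: vy ← 0.61·6.344 = 3.870
Arc 5: start y=0.000, vy=3.870 → t=0.774, apex=0.749, x_land=107.488, impact vy=-3.870
  bounce: vy ← 0.61·3.870 = 2.361
Arc 6: start y=0.000, vy=2.361 → t=0.472, apex=0.279, x_land=111.515, impact vy=-2.361
  bounce: vy ← 0.61·2.361 = 1.440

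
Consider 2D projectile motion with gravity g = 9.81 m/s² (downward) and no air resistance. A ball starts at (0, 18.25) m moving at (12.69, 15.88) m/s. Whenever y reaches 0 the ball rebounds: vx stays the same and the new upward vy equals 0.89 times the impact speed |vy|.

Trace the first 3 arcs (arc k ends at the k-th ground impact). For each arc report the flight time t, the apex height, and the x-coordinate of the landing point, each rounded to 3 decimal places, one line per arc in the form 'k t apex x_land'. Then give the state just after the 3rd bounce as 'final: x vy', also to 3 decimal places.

Arc 1: start y=18.250, vy=15.880 → t=4.137, apex=31.103, x_land=52.497, impact vy=-24.703
  bounce: vy ← 0.89·24.703 = 21.986
Arc 2: start y=0.000, vy=21.986 → t=4.482, apex=24.637, x_land=109.378, impact vy=-21.986
  bounce: vy ← 0.89·21.986 = 19.567
Arc 3: start y=0.000, vy=19.567 → t=3.989, apex=19.515, x_land=160.001, impact vy=-19.567
  bounce: vy ← 0.89·19.567 = 17.415

1 4.137 31.103 52.497
2 4.482 24.637 109.378
3 3.989 19.515 160.001
final: 160.001 17.415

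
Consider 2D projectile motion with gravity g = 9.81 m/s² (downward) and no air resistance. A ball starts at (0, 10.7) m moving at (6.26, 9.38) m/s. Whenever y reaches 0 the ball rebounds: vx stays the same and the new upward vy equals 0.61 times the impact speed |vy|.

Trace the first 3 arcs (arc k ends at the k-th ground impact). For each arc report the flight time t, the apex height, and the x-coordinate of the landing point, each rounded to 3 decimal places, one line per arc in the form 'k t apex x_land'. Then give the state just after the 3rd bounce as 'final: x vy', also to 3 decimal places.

1 2.716 15.184 17.000
2 2.147 5.650 30.437
3 1.309 2.102 38.634
final: 38.634 3.918

Arc 1: start y=10.700, vy=9.380 → t=2.716, apex=15.184, x_land=17.000, impact vy=-17.260
  bounce: vy ← 0.61·17.260 = 10.529
Arc 2: start y=0.000, vy=10.529 → t=2.147, apex=5.650, x_land=30.437, impact vy=-10.529
  bounce: vy ← 0.61·10.529 = 6.423
Arc 3: start y=0.000, vy=6.423 → t=1.309, apex=2.102, x_land=38.634, impact vy=-6.423
  bounce: vy ← 0.61·6.423 = 3.918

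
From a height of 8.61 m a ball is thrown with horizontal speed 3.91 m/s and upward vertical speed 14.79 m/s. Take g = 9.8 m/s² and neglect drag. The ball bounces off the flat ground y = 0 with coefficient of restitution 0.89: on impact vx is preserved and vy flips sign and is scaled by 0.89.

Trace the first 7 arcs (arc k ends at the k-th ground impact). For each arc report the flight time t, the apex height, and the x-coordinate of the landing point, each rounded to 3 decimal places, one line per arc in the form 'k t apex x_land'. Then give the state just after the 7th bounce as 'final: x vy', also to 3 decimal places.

Arc 1: start y=8.610, vy=14.790 → t=3.518, apex=19.770, x_land=13.755, impact vy=-19.685
  bounce: vy ← 0.89·19.685 = 17.520
Arc 2: start y=0.000, vy=17.520 → t=3.575, apex=15.660, x_land=27.735, impact vy=-17.520
  bounce: vy ← 0.89·17.520 = 15.593
Arc 3: start y=0.000, vy=15.593 → t=3.182, apex=12.404, x_land=40.177, impact vy=-15.593
  bounce: vy ← 0.89·15.593 = 13.877
Arc 4: start y=0.000, vy=13.877 → t=2.832, apex=9.826, x_land=51.251, impact vy=-13.877
  bounce: vy ← 0.89·13.877 = 12.351
Arc 5: start y=0.000, vy=12.351 → t=2.521, apex=7.783, x_land=61.106, impact vy=-12.351
  bounce: vy ← 0.89·12.351 = 10.992
Arc 6: start y=0.000, vy=10.992 → t=2.243, apex=6.165, x_land=69.877, impact vy=-10.992
  bounce: vy ← 0.89·10.992 = 9.783
Arc 7: start y=0.000, vy=9.783 → t=1.997, apex=4.883, x_land=77.684, impact vy=-9.783
  bounce: vy ← 0.89·9.783 = 8.707

1 3.518 19.770 13.755
2 3.575 15.660 27.735
3 3.182 12.404 40.177
4 2.832 9.826 51.251
5 2.521 7.783 61.106
6 2.243 6.165 69.877
7 1.997 4.883 77.684
final: 77.684 8.707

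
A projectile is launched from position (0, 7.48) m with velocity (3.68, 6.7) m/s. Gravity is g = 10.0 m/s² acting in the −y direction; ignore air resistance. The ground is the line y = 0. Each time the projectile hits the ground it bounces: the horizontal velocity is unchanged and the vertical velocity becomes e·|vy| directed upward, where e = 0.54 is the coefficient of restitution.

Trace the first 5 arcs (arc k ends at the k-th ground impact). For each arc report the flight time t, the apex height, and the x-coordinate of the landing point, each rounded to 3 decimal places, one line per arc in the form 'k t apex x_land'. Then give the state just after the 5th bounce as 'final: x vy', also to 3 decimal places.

1 2.065 9.725 7.598
2 1.506 2.836 13.140
3 0.813 0.827 16.133
4 0.439 0.241 17.750
5 0.237 0.070 18.622
final: 18.622 0.640

Arc 1: start y=7.480, vy=6.700 → t=2.065, apex=9.725, x_land=7.598, impact vy=-13.946
  bounce: vy ← 0.54·13.946 = 7.531
Arc 2: start y=0.000, vy=7.531 → t=1.506, apex=2.836, x_land=13.140, impact vy=-7.531
  bounce: vy ← 0.54·7.531 = 4.067
Arc 3: start y=0.000, vy=4.067 → t=0.813, apex=0.827, x_land=16.133, impact vy=-4.067
  bounce: vy ← 0.54·4.067 = 2.196
Arc 4: start y=0.000, vy=2.196 → t=0.439, apex=0.241, x_land=17.750, impact vy=-2.196
  bounce: vy ← 0.54·2.196 = 1.186
Arc 5: start y=0.000, vy=1.186 → t=0.237, apex=0.070, x_land=18.622, impact vy=-1.186
  bounce: vy ← 0.54·1.186 = 0.640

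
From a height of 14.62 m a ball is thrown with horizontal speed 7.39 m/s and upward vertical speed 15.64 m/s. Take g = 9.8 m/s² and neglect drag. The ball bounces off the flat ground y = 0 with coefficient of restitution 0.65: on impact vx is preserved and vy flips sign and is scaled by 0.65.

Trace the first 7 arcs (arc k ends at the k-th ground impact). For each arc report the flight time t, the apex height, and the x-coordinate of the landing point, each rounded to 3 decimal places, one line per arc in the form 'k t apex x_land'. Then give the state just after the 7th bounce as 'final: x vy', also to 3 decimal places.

1 3.948 27.100 29.173
2 3.057 11.450 51.766
3 1.987 4.838 66.452
4 1.292 2.044 75.997
5 0.840 0.864 82.202
6 0.546 0.365 86.235
7 0.355 0.154 88.856
final: 88.856 1.130

Arc 1: start y=14.620, vy=15.640 → t=3.948, apex=27.100, x_land=29.173, impact vy=-23.047
  bounce: vy ← 0.65·23.047 = 14.981
Arc 2: start y=0.000, vy=14.981 → t=3.057, apex=11.450, x_land=51.766, impact vy=-14.981
  bounce: vy ← 0.65·14.981 = 9.737
Arc 3: start y=0.000, vy=9.737 → t=1.987, apex=4.838, x_land=66.452, impact vy=-9.737
  bounce: vy ← 0.65·9.737 = 6.329
Arc 4: start y=0.000, vy=6.329 → t=1.292, apex=2.044, x_land=75.997, impact vy=-6.329
  bounce: vy ← 0.65·6.329 = 4.114
Arc 5: start y=0.000, vy=4.114 → t=0.840, apex=0.864, x_land=82.202, impact vy=-4.114
  bounce: vy ← 0.65·4.114 = 2.674
Arc 6: start y=0.000, vy=2.674 → t=0.546, apex=0.365, x_land=86.235, impact vy=-2.674
  bounce: vy ← 0.65·2.674 = 1.738
Arc 7: start y=0.000, vy=1.738 → t=0.355, apex=0.154, x_land=88.856, impact vy=-1.738
  bounce: vy ← 0.65·1.738 = 1.130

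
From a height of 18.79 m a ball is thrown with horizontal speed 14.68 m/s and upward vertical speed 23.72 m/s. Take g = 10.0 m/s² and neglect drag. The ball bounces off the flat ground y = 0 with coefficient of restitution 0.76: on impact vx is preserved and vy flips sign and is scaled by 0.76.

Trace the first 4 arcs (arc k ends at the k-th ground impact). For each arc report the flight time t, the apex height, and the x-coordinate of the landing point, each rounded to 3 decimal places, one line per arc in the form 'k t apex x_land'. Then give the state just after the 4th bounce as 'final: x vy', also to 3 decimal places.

1 5.435 46.922 79.792
2 4.656 27.102 148.147
3 3.539 15.654 200.097
4 2.690 9.042 239.579
final: 239.579 10.220

Arc 1: start y=18.790, vy=23.720 → t=5.435, apex=46.922, x_land=79.792, impact vy=-30.634
  bounce: vy ← 0.76·30.634 = 23.282
Arc 2: start y=0.000, vy=23.282 → t=4.656, apex=27.102, x_land=148.147, impact vy=-23.282
  bounce: vy ← 0.76·23.282 = 17.694
Arc 3: start y=0.000, vy=17.694 → t=3.539, apex=15.654, x_land=200.097, impact vy=-17.694
  bounce: vy ← 0.76·17.694 = 13.448
Arc 4: start y=0.000, vy=13.448 → t=2.690, apex=9.042, x_land=239.579, impact vy=-13.448
  bounce: vy ← 0.76·13.448 = 10.220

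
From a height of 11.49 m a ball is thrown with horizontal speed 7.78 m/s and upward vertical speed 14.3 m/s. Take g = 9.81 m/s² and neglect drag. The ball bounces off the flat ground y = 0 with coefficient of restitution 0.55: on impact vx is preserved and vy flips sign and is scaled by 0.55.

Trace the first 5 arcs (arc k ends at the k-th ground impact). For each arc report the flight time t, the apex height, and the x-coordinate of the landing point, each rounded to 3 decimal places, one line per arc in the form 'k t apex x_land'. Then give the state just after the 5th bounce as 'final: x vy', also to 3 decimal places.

1 3.571 21.913 27.785
2 2.325 6.629 45.873
3 1.279 2.005 55.822
4 0.703 0.607 61.294
5 0.387 0.183 64.303
final: 64.303 1.044

Arc 1: start y=11.490, vy=14.300 → t=3.571, apex=21.913, x_land=27.785, impact vy=-20.735
  bounce: vy ← 0.55·20.735 = 11.404
Arc 2: start y=0.000, vy=11.404 → t=2.325, apex=6.629, x_land=45.873, impact vy=-11.404
  bounce: vy ← 0.55·11.404 = 6.272
Arc 3: start y=0.000, vy=6.272 → t=1.279, apex=2.005, x_land=55.822, impact vy=-6.272
  bounce: vy ← 0.55·6.272 = 3.450
Arc 4: start y=0.000, vy=3.450 → t=0.703, apex=0.607, x_land=61.294, impact vy=-3.450
  bounce: vy ← 0.55·3.450 = 1.897
Arc 5: start y=0.000, vy=1.897 → t=0.387, apex=0.183, x_land=64.303, impact vy=-1.897
  bounce: vy ← 0.55·1.897 = 1.044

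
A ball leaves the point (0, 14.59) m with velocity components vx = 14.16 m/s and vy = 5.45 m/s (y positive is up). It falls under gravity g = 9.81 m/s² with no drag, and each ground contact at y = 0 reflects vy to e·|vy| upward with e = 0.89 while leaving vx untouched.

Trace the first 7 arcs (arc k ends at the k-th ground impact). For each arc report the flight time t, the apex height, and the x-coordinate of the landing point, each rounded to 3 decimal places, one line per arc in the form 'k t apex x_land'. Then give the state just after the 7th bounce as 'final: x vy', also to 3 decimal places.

Arc 1: start y=14.590, vy=5.450 → t=2.368, apex=16.104, x_land=33.524, impact vy=-17.775
  bounce: vy ← 0.89·17.775 = 15.820
Arc 2: start y=0.000, vy=15.820 → t=3.225, apex=12.756, x_land=79.194, impact vy=-15.820
  bounce: vy ← 0.89·15.820 = 14.080
Arc 3: start y=0.000, vy=14.080 → t=2.870, apex=10.104, x_land=119.840, impact vy=-14.080
  bounce: vy ← 0.89·14.080 = 12.531
Arc 4: start y=0.000, vy=12.531 → t=2.555, apex=8.003, x_land=156.015, impact vy=-12.531
  bounce: vy ← 0.89·12.531 = 11.153
Arc 5: start y=0.000, vy=11.153 → t=2.274, apex=6.339, x_land=188.211, impact vy=-11.153
  bounce: vy ← 0.89·11.153 = 9.926
Arc 6: start y=0.000, vy=9.926 → t=2.024, apex=5.021, x_land=216.865, impact vy=-9.926
  bounce: vy ← 0.89·9.926 = 8.834
Arc 7: start y=0.000, vy=8.834 → t=1.801, apex=3.978, x_land=242.367, impact vy=-8.834
  bounce: vy ← 0.89·8.834 = 7.862

1 2.368 16.104 33.524
2 3.225 12.756 79.194
3 2.870 10.104 119.840
4 2.555 8.003 156.015
5 2.274 6.339 188.211
6 2.024 5.021 216.865
7 1.801 3.978 242.367
final: 242.367 7.862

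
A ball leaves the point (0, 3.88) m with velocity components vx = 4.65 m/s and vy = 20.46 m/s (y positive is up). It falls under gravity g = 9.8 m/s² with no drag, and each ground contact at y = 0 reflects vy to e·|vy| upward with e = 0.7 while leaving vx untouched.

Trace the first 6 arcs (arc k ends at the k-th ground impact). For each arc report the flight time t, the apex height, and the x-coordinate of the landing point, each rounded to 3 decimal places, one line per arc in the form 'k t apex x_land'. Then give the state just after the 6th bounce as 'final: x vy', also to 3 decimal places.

Arc 1: start y=3.880, vy=20.460 → t=4.357, apex=25.238, x_land=20.261, impact vy=-22.241
  bounce: vy ← 0.7·22.241 = 15.569
Arc 2: start y=0.000, vy=15.569 → t=3.177, apex=12.366, x_land=35.036, impact vy=-15.569
  bounce: vy ← 0.7·15.569 = 10.898
Arc 3: start y=0.000, vy=10.898 → t=2.224, apex=6.060, x_land=45.378, impact vy=-10.898
  bounce: vy ← 0.7·10.898 = 7.629
Arc 4: start y=0.000, vy=7.629 → t=1.557, apex=2.969, x_land=52.617, impact vy=-7.629
  bounce: vy ← 0.7·7.629 = 5.340
Arc 5: start y=0.000, vy=5.340 → t=1.090, apex=1.455, x_land=57.685, impact vy=-5.340
  bounce: vy ← 0.7·5.340 = 3.738
Arc 6: start y=0.000, vy=3.738 → t=0.763, apex=0.713, x_land=61.232, impact vy=-3.738
  bounce: vy ← 0.7·3.738 = 2.617

1 4.357 25.238 20.261
2 3.177 12.366 35.036
3 2.224 6.060 45.378
4 1.557 2.969 52.617
5 1.090 1.455 57.685
6 0.763 0.713 61.232
final: 61.232 2.617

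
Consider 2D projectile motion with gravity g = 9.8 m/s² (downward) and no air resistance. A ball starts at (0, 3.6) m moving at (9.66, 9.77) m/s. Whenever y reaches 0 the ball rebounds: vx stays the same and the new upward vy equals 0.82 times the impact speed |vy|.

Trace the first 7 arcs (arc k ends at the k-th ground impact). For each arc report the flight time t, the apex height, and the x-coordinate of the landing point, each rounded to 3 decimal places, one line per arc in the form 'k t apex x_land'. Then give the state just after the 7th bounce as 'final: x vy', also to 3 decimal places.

Arc 1: start y=3.600, vy=9.770 → t=2.312, apex=8.470, x_land=22.331, impact vy=-12.885
  bounce: vy ← 0.82·12.885 = 10.565
Arc 2: start y=0.000, vy=10.565 → t=2.156, apex=5.695, x_land=43.160, impact vy=-10.565
  bounce: vy ← 0.82·10.565 = 8.664
Arc 3: start y=0.000, vy=8.664 → t=1.768, apex=3.829, x_land=60.240, impact vy=-8.664
  bounce: vy ← 0.82·8.664 = 7.104
Arc 4: start y=0.000, vy=7.104 → t=1.450, apex=2.575, x_land=74.245, impact vy=-7.104
  bounce: vy ← 0.82·7.104 = 5.825
Arc 5: start y=0.000, vy=5.825 → t=1.189, apex=1.731, x_land=85.729, impact vy=-5.825
  bounce: vy ← 0.82·5.825 = 4.777
Arc 6: start y=0.000, vy=4.777 → t=0.975, apex=1.164, x_land=95.146, impact vy=-4.777
  bounce: vy ← 0.82·4.777 = 3.917
Arc 7: start y=0.000, vy=3.917 → t=0.799, apex=0.783, x_land=102.869, impact vy=-3.917
  bounce: vy ← 0.82·3.917 = 3.212

1 2.312 8.470 22.331
2 2.156 5.695 43.160
3 1.768 3.829 60.240
4 1.450 2.575 74.245
5 1.189 1.731 85.729
6 0.975 1.164 95.146
7 0.799 0.783 102.869
final: 102.869 3.212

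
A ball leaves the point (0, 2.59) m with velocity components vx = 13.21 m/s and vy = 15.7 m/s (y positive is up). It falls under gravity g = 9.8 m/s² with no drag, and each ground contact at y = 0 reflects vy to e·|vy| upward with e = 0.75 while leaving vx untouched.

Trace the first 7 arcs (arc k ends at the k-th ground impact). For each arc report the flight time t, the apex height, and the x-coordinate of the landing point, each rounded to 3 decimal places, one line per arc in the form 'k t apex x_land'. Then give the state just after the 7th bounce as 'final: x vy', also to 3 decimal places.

1 3.361 15.166 44.403
2 2.639 8.531 79.264
3 1.979 4.799 105.409
4 1.484 2.699 125.018
5 1.113 1.518 139.724
6 0.835 0.854 150.755
7 0.626 0.480 159.027
final: 159.027 2.301

Arc 1: start y=2.590, vy=15.700 → t=3.361, apex=15.166, x_land=44.403, impact vy=-17.241
  bounce: vy ← 0.75·17.241 = 12.931
Arc 2: start y=0.000, vy=12.931 → t=2.639, apex=8.531, x_land=79.264, impact vy=-12.931
  bounce: vy ← 0.75·12.931 = 9.698
Arc 3: start y=0.000, vy=9.698 → t=1.979, apex=4.799, x_land=105.409, impact vy=-9.698
  bounce: vy ← 0.75·9.698 = 7.274
Arc 4: start y=0.000, vy=7.274 → t=1.484, apex=2.699, x_land=125.018, impact vy=-7.274
  bounce: vy ← 0.75·7.274 = 5.455
Arc 5: start y=0.000, vy=5.455 → t=1.113, apex=1.518, x_land=139.724, impact vy=-5.455
  bounce: vy ← 0.75·5.455 = 4.091
Arc 6: start y=0.000, vy=4.091 → t=0.835, apex=0.854, x_land=150.755, impact vy=-4.091
  bounce: vy ← 0.75·4.091 = 3.069
Arc 7: start y=0.000, vy=3.069 → t=0.626, apex=0.480, x_land=159.027, impact vy=-3.069
  bounce: vy ← 0.75·3.069 = 2.301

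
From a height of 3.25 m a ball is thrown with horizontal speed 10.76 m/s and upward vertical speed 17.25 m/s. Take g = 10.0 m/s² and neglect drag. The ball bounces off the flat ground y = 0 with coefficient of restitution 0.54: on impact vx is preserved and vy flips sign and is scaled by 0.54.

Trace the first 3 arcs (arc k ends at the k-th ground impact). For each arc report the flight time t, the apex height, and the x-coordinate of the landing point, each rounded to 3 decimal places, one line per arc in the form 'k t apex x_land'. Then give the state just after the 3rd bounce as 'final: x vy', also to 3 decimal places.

1 3.629 18.128 39.049
2 2.056 5.286 61.176
3 1.110 1.541 73.125
final: 73.125 2.998

Arc 1: start y=3.250, vy=17.250 → t=3.629, apex=18.128, x_land=39.049, impact vy=-19.041
  bounce: vy ← 0.54·19.041 = 10.282
Arc 2: start y=0.000, vy=10.282 → t=2.056, apex=5.286, x_land=61.176, impact vy=-10.282
  bounce: vy ← 0.54·10.282 = 5.552
Arc 3: start y=0.000, vy=5.552 → t=1.110, apex=1.541, x_land=73.125, impact vy=-5.552
  bounce: vy ← 0.54·5.552 = 2.998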